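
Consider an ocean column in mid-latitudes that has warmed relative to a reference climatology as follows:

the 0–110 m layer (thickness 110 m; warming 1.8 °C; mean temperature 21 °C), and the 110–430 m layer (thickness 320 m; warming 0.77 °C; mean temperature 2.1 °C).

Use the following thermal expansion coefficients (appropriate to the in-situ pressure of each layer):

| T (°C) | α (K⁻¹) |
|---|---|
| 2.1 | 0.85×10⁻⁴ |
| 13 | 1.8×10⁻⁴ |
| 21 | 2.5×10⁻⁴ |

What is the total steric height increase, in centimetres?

7.04 cm of thermosteric rise

Layer 1 at 21 °C → α = 2.5×10⁻⁴ K⁻¹
Layer 2 at 2.1 °C → α = 0.85×10⁻⁴ K⁻¹
0–110 m: 110 × 1.8 × 2.5×10⁻⁴ = 0.04950 m
Layer 2: 0.77 × 0.85×10⁻⁴ × 320 = 0.020944 m
Δh = 0.04950 + 0.020944 = 0.070444 m ≈ 7.04 cm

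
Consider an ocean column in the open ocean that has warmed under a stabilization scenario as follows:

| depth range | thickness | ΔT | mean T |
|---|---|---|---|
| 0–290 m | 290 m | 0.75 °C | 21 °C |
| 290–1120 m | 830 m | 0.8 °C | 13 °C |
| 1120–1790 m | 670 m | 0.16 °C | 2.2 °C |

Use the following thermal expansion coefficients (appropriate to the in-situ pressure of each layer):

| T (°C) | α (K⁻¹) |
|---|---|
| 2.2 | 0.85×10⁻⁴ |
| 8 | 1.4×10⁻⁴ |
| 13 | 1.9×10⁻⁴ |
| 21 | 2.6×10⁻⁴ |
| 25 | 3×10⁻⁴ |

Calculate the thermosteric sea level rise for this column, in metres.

about 0.19 m

Layer 1 at 21 °C → α = 2.6×10⁻⁴ K⁻¹
Layer 2 at 13 °C → α = 1.9×10⁻⁴ K⁻¹
Layer 3 at 2.2 °C → α = 0.85×10⁻⁴ K⁻¹
0.75 × 290 × 2.6×10⁻⁴ = 0.05655 m
Layer 2: 830 × 0.8 × 1.9×10⁻⁴ = 0.12616 m
1120–1790 m: 0.85×10⁻⁴ × 670 × 0.16 = 0.009112 m
Δh = 0.05655 + 0.12616 + 0.009112 = 0.191822 m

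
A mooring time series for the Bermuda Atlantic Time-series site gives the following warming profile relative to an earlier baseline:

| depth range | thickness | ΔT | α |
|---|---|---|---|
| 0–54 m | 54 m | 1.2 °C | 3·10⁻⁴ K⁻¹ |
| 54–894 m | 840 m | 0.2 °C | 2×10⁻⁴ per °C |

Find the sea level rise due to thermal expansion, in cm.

Δh = 5.3 cm

1.2 × 3×10⁻⁴ × 54 = 0.01944 m
Layer 2: 840 × 0.2 × 2×10⁻⁴ = 0.03360 m
Δh = 0.01944 + 0.03360 = 0.05304 m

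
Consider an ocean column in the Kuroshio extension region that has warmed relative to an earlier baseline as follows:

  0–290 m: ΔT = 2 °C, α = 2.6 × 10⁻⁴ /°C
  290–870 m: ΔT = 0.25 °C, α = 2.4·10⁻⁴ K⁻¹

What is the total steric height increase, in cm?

Δh ≈ 18.6 cm

2 × 290 × 2.6×10⁻⁴ = 0.15080 m
290–870 m: 0.25 × 2.4×10⁻⁴ × 580 = 0.03480 m
Δh = 0.15080 + 0.03480 = 0.18560 m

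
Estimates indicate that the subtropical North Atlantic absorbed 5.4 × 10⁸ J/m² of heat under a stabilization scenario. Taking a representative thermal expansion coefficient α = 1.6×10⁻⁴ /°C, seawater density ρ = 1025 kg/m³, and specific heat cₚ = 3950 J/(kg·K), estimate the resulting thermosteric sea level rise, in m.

Δh = αQ/(ρcₚ) = 1.6×10⁻⁴ × 5.4×10⁸ / (1025 × 3950) ≈ 0.02134 m

Δh = 0.021 m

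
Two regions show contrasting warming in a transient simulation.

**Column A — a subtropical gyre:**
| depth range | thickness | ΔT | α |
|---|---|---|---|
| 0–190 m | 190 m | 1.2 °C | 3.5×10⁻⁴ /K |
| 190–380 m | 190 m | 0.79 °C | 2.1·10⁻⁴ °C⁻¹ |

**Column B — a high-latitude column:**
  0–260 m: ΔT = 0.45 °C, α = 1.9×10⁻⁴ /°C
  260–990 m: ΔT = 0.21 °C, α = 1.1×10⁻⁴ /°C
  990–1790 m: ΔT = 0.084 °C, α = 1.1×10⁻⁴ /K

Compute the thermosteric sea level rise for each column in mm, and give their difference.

A 0–190 m: 1.2 × 3.5×10⁻⁴ × 190 = 0.07980 m
A Layer 2: 2.1×10⁻⁴ × 190 × 0.79 = 0.031521 m
A total: 0.111321 m
B Layer 1: 260 × 0.45 × 1.9×10⁻⁴ = 0.02223 m
B 260–990 m: 1.1×10⁻⁴ × 730 × 0.21 = 0.016863 m
B Layer 3: 800 × 0.084 × 1.1×10⁻⁴ = 0.007392 m
B total: 0.046485 m
Difference: 0.111321 − 0.046485 = 0.064836 m

Δh_A ≈ 110 mm, Δh_B ≈ 46 mm; difference ≈ 65 mm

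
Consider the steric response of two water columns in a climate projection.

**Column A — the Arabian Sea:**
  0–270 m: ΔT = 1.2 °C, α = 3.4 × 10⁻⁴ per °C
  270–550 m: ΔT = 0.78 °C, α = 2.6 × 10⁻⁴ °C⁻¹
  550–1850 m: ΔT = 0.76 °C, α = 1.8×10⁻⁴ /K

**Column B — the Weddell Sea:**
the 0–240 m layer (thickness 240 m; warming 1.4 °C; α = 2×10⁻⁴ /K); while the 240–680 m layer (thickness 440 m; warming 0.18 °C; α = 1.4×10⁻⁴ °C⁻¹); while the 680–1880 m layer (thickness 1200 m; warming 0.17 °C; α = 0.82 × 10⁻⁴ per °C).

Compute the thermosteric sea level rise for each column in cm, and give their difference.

A 0–270 m: 1.2 × 270 × 3.4×10⁻⁴ = 0.11016 m
A Layer 2: 0.78 × 280 × 2.6×10⁻⁴ = 0.056784 m
A Layer 3: 1.8×10⁻⁴ × 1300 × 0.76 = 0.17784 m
A total: 0.344784 m
B 240 × 1.4 × 2×10⁻⁴ = 0.06720 m
B Layer 2: 1.4×10⁻⁴ × 0.18 × 440 = 0.011088 m
B Layer 3: 1200 × 0.17 × 0.82×10⁻⁴ = 0.016728 m
B total: 0.095016 m
Difference: 0.344784 − 0.095016 = 0.249768 m

A: 34.5 cm; B: 9.50 cm; difference 25.0 cm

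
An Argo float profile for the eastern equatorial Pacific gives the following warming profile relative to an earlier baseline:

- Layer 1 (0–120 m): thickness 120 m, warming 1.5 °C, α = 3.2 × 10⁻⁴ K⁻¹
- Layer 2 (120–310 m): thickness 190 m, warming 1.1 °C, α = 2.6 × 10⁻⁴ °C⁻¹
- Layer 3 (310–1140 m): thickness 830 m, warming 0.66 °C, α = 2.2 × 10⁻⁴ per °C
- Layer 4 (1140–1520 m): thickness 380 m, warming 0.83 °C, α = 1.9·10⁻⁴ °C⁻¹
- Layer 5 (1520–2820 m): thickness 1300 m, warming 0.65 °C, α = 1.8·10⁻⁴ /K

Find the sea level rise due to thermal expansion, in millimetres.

0–120 m: 3.2×10⁻⁴ × 120 × 1.5 = 0.05760 m
Layer 2: 190 × 2.6×10⁻⁴ × 1.1 = 0.05434 m
Layer 3: 830 × 2.2×10⁻⁴ × 0.66 = 0.120516 m
1140–1520 m: 0.83 × 380 × 1.9×10⁻⁴ = 0.059926 m
1520–2820 m: 1.8×10⁻⁴ × 1300 × 0.65 = 0.15210 m
Δh = 0.05760 + 0.05434 + 0.120516 + 0.059926 + 0.15210 = 0.444482 m ≈ 440 mm

440 mm of thermosteric rise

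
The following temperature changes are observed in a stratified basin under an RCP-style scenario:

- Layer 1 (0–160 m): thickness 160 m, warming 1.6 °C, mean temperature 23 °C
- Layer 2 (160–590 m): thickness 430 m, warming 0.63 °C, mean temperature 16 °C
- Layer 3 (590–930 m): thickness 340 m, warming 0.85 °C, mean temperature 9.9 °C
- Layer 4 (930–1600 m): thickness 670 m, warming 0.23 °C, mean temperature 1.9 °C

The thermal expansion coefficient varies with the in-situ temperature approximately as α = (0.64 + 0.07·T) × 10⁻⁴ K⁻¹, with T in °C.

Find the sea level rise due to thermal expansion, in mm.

about 160 mm

Layer 1: α = (0.64 + 0.07×23)×10⁻⁴ = 2.25×10⁻⁴ K⁻¹
Layer 2: α = (0.64 + 0.07×16)×10⁻⁴ = 1.76×10⁻⁴ K⁻¹
Layer 3: α = (0.64 + 0.07×9.9)×10⁻⁴ = 1.333×10⁻⁴ K⁻¹
Layer 4: α = (0.64 + 0.07×1.9)×10⁻⁴ = 0.773×10⁻⁴ K⁻¹
0–160 m: 160 × 1.6 × 2.25×10⁻⁴ = 0.05760 m
160–590 m: 0.63 × 430 × 1.76×10⁻⁴ = 0.0476784 m
590–930 m: 0.85 × 1.333×10⁻⁴ × 340 = 0.0385237 m
670 × 0.773×10⁻⁴ × 0.23 = 0.01191193 m
Δh = 0.05760 + 0.0476784 + 0.0385237 + 0.01191193 = 0.15571403 m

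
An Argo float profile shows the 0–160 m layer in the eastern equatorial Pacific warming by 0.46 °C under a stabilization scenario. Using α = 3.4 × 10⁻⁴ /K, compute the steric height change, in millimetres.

Δh = 25 mm

Δh = αΔT·H = 3.4×10⁻⁴ × 0.46 × 160 = 0.025024 m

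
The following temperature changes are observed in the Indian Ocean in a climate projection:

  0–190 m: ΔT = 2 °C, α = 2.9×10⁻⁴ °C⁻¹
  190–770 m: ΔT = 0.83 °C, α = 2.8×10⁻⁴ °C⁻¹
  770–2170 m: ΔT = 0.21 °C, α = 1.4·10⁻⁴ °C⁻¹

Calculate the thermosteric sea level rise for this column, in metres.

Layer 1: 190 × 2.9×10⁻⁴ × 2 = 0.11020 m
190–770 m: 2.8×10⁻⁴ × 0.83 × 580 = 0.134792 m
770–2170 m: 1400 × 1.4×10⁻⁴ × 0.21 = 0.04116 m
Δh = 0.11020 + 0.134792 + 0.04116 = 0.286152 m

Δh ≈ 0.286 m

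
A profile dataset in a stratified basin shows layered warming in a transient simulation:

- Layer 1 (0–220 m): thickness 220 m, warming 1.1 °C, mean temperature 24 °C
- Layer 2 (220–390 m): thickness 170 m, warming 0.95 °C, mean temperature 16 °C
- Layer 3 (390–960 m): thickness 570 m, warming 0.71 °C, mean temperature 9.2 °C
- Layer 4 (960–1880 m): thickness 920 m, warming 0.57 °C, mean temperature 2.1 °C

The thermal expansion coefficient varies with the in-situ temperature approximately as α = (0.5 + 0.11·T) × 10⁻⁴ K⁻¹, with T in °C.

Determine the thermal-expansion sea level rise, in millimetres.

210 mm of thermosteric rise

Layer 1: α = (0.5 + 0.11×24)×10⁻⁴ = 3.14×10⁻⁴ K⁻¹
Layer 2: α = (0.5 + 0.11×16)×10⁻⁴ = 2.26×10⁻⁴ K⁻¹
Layer 3: α = (0.5 + 0.11×9.2)×10⁻⁴ = 1.512×10⁻⁴ K⁻¹
Layer 4: α = (0.5 + 0.11×2.1)×10⁻⁴ = 0.731×10⁻⁴ K⁻¹
220 × 1.1 × 3.14×10⁻⁴ = 0.075988 m
Layer 2: 170 × 0.95 × 2.26×10⁻⁴ = 0.036499 m
390–960 m: 570 × 0.71 × 1.512×10⁻⁴ = 0.06119064 m
Layer 4: 920 × 0.731×10⁻⁴ × 0.57 = 0.03833364 m
Δh = 0.075988 + 0.036499 + 0.06119064 + 0.03833364 = 0.21201128 m ≈ 210 mm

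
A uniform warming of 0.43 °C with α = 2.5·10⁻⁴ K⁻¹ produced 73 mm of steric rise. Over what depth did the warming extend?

H = Δh/(αΔT) = 0.073 / (2.5×10⁻⁴ × 0.43) ≈ 679.1 m

679 m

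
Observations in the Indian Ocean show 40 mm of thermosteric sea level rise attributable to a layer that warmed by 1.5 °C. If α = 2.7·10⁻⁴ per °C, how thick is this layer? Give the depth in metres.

H ≈ 99 m

H = Δh/(αΔT) = 0.04 / (2.7×10⁻⁴ × 1.5) ≈ 98.77 m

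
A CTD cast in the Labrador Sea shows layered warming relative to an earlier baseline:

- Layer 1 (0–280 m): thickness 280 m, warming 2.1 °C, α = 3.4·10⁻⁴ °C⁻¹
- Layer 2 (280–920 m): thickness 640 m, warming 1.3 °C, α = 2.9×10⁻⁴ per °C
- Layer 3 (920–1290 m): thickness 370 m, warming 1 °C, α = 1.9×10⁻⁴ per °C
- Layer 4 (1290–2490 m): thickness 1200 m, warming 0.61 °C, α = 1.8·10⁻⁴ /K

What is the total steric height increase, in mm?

about 643 mm

280 × 2.1 × 3.4×10⁻⁴ = 0.19992 m
Layer 2: 2.9×10⁻⁴ × 640 × 1.3 = 0.24128 m
Layer 3: 1.9×10⁻⁴ × 370 × 1 = 0.07030 m
1200 × 1.8×10⁻⁴ × 0.61 = 0.13176 m
Δh = 0.19992 + 0.24128 + 0.07030 + 0.13176 = 0.64326 m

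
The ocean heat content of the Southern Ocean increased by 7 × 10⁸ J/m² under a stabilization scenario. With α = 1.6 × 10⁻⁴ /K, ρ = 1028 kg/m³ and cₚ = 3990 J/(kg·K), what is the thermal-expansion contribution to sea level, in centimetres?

Δh = αQ/(ρcₚ) = 1.6×10⁻⁴ × 7×10⁸ / (1028 × 3990) ≈ 0.027306 m

Δh = 2.73 cm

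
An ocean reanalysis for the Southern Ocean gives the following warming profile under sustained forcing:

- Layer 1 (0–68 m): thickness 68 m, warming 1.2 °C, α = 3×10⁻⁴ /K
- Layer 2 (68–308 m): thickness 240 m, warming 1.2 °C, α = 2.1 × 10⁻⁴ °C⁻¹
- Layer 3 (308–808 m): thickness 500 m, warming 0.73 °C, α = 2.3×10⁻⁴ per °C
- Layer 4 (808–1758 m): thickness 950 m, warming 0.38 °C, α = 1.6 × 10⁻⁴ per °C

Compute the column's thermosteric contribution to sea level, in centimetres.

about 23 cm

3×10⁻⁴ × 1.2 × 68 = 0.02448 m
Layer 2: 240 × 1.2 × 2.1×10⁻⁴ = 0.06048 m
2.3×10⁻⁴ × 500 × 0.73 = 0.08395 m
808–1758 m: 950 × 1.6×10⁻⁴ × 0.38 = 0.05776 m
Δh = 0.02448 + 0.06048 + 0.08395 + 0.05776 = 0.22667 m ≈ 23 cm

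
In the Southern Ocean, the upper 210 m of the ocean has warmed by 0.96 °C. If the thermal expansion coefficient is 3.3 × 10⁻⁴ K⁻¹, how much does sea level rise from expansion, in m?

0.0665 m of thermosteric rise

Δh = αΔT·H = 3.3×10⁻⁴ × 0.96 × 210 = 0.066528 m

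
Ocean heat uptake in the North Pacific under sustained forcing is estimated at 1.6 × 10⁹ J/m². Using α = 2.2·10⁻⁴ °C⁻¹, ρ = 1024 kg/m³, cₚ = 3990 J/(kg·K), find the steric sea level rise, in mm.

Δh = αQ/(ρcₚ) = 2.2×10⁻⁴ × 1.6×10⁹ / (1024 × 3990) ≈ 0.086153 m

about 86.2 mm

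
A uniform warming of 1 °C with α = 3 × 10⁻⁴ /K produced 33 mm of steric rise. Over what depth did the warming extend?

110 m

H = Δh/(αΔT) = 0.033 / (3×10⁻⁴ × 1) = 110.0 m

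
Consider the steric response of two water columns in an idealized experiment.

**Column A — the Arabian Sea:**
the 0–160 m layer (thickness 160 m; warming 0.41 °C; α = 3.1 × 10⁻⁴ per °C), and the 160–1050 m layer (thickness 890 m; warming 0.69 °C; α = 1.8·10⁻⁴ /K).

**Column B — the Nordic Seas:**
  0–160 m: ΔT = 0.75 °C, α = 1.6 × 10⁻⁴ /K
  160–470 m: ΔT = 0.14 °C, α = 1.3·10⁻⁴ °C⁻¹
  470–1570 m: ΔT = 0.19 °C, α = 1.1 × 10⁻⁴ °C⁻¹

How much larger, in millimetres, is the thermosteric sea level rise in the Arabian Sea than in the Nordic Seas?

83.0 mm

A 160 × 0.41 × 3.1×10⁻⁴ = 0.020336 m
A Layer 2: 1.8×10⁻⁴ × 890 × 0.69 = 0.110538 m
A total: 0.130874 m
B 1.6×10⁻⁴ × 160 × 0.75 = 0.01920 m
B 160–470 m: 1.3×10⁻⁴ × 310 × 0.14 = 0.005642 m
B Layer 3: 1100 × 0.19 × 1.1×10⁻⁴ = 0.02299 m
B total: 0.047832 m
Difference: 0.130874 − 0.047832 = 0.083042 m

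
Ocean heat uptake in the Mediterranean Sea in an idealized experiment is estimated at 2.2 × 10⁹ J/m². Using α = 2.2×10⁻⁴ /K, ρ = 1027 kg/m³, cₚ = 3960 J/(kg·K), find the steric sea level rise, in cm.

Δh = αQ/(ρcₚ) = 2.2×10⁻⁴ × 2.2×10⁹ / (1027 × 3960) ≈ 0.11901 m

about 12 cm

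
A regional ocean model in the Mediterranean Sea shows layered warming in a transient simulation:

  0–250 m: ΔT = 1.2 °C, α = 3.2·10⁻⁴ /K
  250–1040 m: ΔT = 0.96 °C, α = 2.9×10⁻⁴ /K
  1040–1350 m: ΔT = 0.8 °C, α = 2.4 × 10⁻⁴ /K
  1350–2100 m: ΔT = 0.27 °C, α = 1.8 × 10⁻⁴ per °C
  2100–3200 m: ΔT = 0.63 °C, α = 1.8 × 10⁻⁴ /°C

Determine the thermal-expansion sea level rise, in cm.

Layer 1: 1.2 × 3.2×10⁻⁴ × 250 = 0.09600 m
2.9×10⁻⁴ × 0.96 × 790 = 0.219936 m
Layer 3: 2.4×10⁻⁴ × 310 × 0.8 = 0.05952 m
Layer 4: 0.27 × 750 × 1.8×10⁻⁴ = 0.03645 m
Layer 5: 0.63 × 1.8×10⁻⁴ × 1100 = 0.12474 m
Δh = 0.09600 + 0.219936 + 0.05952 + 0.03645 + 0.12474 = 0.536646 m ≈ 53.7 cm

53.7 cm of thermosteric rise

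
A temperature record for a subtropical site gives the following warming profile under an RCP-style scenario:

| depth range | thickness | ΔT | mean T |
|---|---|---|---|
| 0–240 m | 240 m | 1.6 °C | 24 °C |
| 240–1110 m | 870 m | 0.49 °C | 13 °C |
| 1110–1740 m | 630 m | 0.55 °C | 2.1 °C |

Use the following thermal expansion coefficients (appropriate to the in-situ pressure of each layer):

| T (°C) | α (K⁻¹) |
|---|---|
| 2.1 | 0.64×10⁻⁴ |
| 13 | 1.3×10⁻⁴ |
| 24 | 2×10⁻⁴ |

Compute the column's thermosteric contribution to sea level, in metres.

0.154 m of thermosteric rise

Layer 1 at 24 °C → α = 2×10⁻⁴ K⁻¹
Layer 2 at 13 °C → α = 1.3×10⁻⁴ K⁻¹
Layer 3 at 2.1 °C → α = 0.64×10⁻⁴ K⁻¹
240 × 1.6 × 2×10⁻⁴ = 0.07680 m
Layer 2: 1.3×10⁻⁴ × 870 × 0.49 = 0.055419 m
Layer 3: 0.55 × 630 × 0.64×10⁻⁴ = 0.022176 m
Δh = 0.07680 + 0.055419 + 0.022176 = 0.154395 m ≈ 0.154 m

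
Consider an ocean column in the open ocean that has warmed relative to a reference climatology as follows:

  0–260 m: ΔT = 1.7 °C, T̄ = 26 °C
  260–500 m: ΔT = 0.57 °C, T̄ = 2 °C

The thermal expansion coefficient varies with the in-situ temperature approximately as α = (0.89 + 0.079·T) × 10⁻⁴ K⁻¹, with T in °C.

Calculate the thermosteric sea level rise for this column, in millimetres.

Layer 1: α = (0.89 + 0.079×26)×10⁻⁴ = 2.944×10⁻⁴ K⁻¹
Layer 2: α = (0.89 + 0.079×2)×10⁻⁴ = 1.048×10⁻⁴ K⁻¹
2.944×10⁻⁴ × 260 × 1.7 = 0.1301248 m
Layer 2: 1.048×10⁻⁴ × 0.57 × 240 = 0.01433664 m
Δh = 0.1301248 + 0.01433664 = 0.14446144 m

Δh ≈ 140 mm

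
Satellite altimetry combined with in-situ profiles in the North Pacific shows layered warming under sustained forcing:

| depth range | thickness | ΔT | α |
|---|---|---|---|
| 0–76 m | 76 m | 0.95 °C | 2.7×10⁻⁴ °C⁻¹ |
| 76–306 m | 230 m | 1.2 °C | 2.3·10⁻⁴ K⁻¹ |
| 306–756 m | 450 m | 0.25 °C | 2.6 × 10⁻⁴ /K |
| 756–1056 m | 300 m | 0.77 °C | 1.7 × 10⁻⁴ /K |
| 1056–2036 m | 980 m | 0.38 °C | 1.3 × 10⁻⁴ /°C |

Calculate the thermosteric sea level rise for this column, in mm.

Δh = 200 mm

Layer 1: 0.95 × 76 × 2.7×10⁻⁴ = 0.019494 m
1.2 × 2.3×10⁻⁴ × 230 = 0.06348 m
306–756 m: 2.6×10⁻⁴ × 450 × 0.25 = 0.02925 m
756–1056 m: 1.7×10⁻⁴ × 0.77 × 300 = 0.03927 m
1056–2036 m: 1.3×10⁻⁴ × 0.38 × 980 = 0.048412 m
Δh = 0.019494 + 0.06348 + 0.02925 + 0.03927 + 0.048412 = 0.199906 m ≈ 200 mm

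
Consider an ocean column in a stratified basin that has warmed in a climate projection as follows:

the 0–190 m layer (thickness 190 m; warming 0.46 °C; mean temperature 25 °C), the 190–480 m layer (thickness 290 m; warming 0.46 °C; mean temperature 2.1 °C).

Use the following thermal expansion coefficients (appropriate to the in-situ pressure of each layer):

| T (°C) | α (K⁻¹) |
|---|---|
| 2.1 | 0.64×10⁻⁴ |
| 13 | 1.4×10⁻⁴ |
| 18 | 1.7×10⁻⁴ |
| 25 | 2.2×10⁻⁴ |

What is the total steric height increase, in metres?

Δh = 0.028 m

Layer 1 at 25 °C → α = 2.2×10⁻⁴ K⁻¹
Layer 2 at 2.1 °C → α = 0.64×10⁻⁴ K⁻¹
2.2×10⁻⁴ × 190 × 0.46 = 0.019228 m
190–480 m: 0.46 × 290 × 0.64×10⁻⁴ = 0.0085376 m
Δh = 0.019228 + 0.0085376 = 0.0277656 m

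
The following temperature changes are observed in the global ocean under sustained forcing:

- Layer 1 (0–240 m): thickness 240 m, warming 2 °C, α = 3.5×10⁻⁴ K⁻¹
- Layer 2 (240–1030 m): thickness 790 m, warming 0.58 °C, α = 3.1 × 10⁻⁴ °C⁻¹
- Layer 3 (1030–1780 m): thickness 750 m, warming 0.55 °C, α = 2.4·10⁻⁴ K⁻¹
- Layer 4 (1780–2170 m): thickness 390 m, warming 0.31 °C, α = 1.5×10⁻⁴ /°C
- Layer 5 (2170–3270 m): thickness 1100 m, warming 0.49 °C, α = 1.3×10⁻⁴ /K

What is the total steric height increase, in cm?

Δh = 49.7 cm

3.5×10⁻⁴ × 240 × 2 = 0.16800 m
240–1030 m: 790 × 0.58 × 3.1×10⁻⁴ = 0.142042 m
1030–1780 m: 0.55 × 750 × 2.4×10⁻⁴ = 0.09900 m
1780–2170 m: 0.31 × 1.5×10⁻⁴ × 390 = 0.018135 m
2170–3270 m: 1100 × 1.3×10⁻⁴ × 0.49 = 0.07007 m
Δh = 0.16800 + 0.142042 + 0.09900 + 0.018135 + 0.07007 = 0.497247 m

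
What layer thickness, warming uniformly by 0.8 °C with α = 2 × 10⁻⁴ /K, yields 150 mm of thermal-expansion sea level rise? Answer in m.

938 m

H = Δh/(αΔT) = 0.15 / (2×10⁻⁴ × 0.8) = 937.5 m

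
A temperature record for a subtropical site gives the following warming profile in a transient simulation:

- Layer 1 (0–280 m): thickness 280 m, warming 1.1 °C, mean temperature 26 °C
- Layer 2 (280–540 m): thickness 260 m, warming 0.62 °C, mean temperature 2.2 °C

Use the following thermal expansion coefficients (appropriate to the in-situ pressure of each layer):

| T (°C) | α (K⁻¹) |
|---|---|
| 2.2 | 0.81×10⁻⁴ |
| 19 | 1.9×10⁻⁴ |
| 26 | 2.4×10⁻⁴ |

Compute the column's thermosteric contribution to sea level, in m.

Layer 1 at 26 °C → α = 2.4×10⁻⁴ K⁻¹
Layer 2 at 2.2 °C → α = 0.81×10⁻⁴ K⁻¹
0–280 m: 280 × 2.4×10⁻⁴ × 1.1 = 0.07392 m
260 × 0.81×10⁻⁴ × 0.62 = 0.0130572 m
Δh = 0.07392 + 0.0130572 = 0.0869772 m

0.0870 m of thermosteric rise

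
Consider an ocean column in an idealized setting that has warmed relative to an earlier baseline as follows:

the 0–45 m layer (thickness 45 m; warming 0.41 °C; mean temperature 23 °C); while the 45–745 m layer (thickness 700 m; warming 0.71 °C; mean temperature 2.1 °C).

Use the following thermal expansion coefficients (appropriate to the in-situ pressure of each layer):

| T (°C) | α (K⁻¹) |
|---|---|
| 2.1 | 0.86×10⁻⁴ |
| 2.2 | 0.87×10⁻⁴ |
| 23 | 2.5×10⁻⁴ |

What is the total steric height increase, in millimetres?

about 47.4 mm

Layer 1 at 23 °C → α = 2.5×10⁻⁴ K⁻¹
Layer 2 at 2.1 °C → α = 0.86×10⁻⁴ K⁻¹
0.41 × 2.5×10⁻⁴ × 45 = 0.0046125 m
45–745 m: 0.71 × 0.86×10⁻⁴ × 700 = 0.042742 m
Δh = 0.0046125 + 0.042742 = 0.0473545 m ≈ 47.4 mm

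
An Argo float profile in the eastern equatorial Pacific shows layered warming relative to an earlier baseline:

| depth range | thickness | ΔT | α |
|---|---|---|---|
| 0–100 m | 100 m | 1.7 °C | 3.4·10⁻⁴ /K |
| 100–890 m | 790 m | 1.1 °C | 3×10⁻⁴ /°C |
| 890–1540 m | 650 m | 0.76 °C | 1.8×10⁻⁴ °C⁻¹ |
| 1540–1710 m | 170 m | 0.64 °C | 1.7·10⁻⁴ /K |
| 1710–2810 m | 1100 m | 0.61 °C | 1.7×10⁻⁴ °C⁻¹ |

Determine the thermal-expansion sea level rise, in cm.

Δh = 54.0 cm

0–100 m: 1.7 × 100 × 3.4×10⁻⁴ = 0.05780 m
Layer 2: 790 × 1.1 × 3×10⁻⁴ = 0.26070 m
890–1540 m: 1.8×10⁻⁴ × 0.76 × 650 = 0.08892 m
0.64 × 170 × 1.7×10⁻⁴ = 0.018496 m
1100 × 1.7×10⁻⁴ × 0.61 = 0.11407 m
Δh = 0.05780 + 0.26070 + 0.08892 + 0.018496 + 0.11407 = 0.539986 m ≈ 54.0 cm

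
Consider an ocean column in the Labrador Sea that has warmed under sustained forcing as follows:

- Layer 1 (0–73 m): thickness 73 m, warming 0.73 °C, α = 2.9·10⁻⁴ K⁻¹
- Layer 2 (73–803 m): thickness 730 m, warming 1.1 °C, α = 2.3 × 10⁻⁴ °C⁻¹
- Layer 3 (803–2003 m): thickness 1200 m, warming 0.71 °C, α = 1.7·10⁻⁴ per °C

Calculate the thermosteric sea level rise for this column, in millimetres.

0–73 m: 0.73 × 2.9×10⁻⁴ × 73 = 0.0154541 m
73–803 m: 2.3×10⁻⁴ × 730 × 1.1 = 0.18469 m
803–2003 m: 1200 × 1.7×10⁻⁴ × 0.71 = 0.14484 m
Δh = 0.0154541 + 0.18469 + 0.14484 = 0.3449841 m

about 345 mm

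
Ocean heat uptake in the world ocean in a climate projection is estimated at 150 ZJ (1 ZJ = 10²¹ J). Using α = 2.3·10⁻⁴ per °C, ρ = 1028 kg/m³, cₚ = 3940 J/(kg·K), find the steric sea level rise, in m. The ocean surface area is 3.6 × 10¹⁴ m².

0.0237 m of thermosteric rise

Per unit area: Q = 150×10²¹ / (3.6×10¹⁴) ≈ 4.167×10⁸ J/m²
Δh = αQ/(ρcₚ) = 2.3×10⁻⁴ × 4.167×10⁸ / (1028 × 3940) ≈ 0.023663 m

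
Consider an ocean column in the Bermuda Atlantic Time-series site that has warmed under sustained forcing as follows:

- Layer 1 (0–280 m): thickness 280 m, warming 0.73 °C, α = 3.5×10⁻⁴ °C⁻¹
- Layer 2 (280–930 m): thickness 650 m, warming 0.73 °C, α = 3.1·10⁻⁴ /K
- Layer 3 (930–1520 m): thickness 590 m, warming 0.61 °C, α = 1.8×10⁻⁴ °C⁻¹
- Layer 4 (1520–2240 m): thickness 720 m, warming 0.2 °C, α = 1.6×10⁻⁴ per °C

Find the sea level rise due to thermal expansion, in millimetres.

Δh = 310 mm

3.5×10⁻⁴ × 0.73 × 280 = 0.07154 m
280–930 m: 0.73 × 650 × 3.1×10⁻⁴ = 0.147095 m
1.8×10⁻⁴ × 0.61 × 590 = 0.064782 m
0.2 × 720 × 1.6×10⁻⁴ = 0.02304 m
Δh = 0.07154 + 0.147095 + 0.064782 + 0.02304 = 0.306457 m ≈ 310 mm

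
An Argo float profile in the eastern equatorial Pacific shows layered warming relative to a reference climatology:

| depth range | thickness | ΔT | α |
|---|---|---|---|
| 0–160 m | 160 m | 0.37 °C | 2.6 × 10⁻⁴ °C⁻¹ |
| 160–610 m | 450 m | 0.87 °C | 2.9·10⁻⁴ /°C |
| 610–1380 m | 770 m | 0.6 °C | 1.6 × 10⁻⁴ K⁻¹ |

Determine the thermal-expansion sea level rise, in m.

Δh = 0.20 m

160 × 0.37 × 2.6×10⁻⁴ = 0.015392 m
160–610 m: 2.9×10⁻⁴ × 0.87 × 450 = 0.113535 m
Layer 3: 0.6 × 770 × 1.6×10⁻⁴ = 0.07392 m
Δh = 0.015392 + 0.113535 + 0.07392 = 0.202847 m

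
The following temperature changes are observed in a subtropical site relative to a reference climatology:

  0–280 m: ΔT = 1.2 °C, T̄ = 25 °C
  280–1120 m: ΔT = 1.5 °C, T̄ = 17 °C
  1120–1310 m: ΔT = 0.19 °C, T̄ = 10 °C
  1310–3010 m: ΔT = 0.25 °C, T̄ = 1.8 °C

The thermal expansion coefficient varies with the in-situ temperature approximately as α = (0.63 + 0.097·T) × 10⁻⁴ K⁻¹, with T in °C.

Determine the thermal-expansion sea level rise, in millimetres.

Layer 1: α = (0.63 + 0.097×25)×10⁻⁴ = 3.055×10⁻⁴ K⁻¹
Layer 2: α = (0.63 + 0.097×17)×10⁻⁴ = 2.279×10⁻⁴ K⁻¹
Layer 3: α = (0.63 + 0.097×10)×10⁻⁴ = 1.6×10⁻⁴ K⁻¹
Layer 4: α = (0.63 + 0.097×1.8)×10⁻⁴ = 0.8046×10⁻⁴ K⁻¹
0–280 m: 280 × 1.2 × 3.055×10⁻⁴ = 0.102648 m
280–1120 m: 2.279×10⁻⁴ × 840 × 1.5 = 0.287154 m
0.19 × 1.6×10⁻⁴ × 190 = 0.005776 m
0.8046×10⁻⁴ × 0.25 × 1700 = 0.0341955 m
Δh = 0.102648 + 0.287154 + 0.005776 + 0.0341955 = 0.4297735 m

Δh = 430 mm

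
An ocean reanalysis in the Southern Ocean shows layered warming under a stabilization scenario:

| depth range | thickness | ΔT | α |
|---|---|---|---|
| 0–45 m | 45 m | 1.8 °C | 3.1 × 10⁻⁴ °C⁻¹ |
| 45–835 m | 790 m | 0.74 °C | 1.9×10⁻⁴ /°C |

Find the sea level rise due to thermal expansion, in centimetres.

14 cm of thermosteric rise

Layer 1: 45 × 3.1×10⁻⁴ × 1.8 = 0.02511 m
45–835 m: 1.9×10⁻⁴ × 790 × 0.74 = 0.111074 m
Δh = 0.02511 + 0.111074 = 0.136184 m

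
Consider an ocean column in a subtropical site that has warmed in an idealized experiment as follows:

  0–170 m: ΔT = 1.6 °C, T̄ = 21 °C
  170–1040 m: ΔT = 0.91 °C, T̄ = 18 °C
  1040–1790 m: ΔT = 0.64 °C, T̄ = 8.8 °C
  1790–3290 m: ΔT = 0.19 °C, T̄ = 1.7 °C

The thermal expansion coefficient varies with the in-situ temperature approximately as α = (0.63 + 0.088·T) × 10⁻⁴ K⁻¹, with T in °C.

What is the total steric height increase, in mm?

about 332 mm

Layer 1: α = (0.63 + 0.088×21)×10⁻⁴ = 2.478×10⁻⁴ K⁻¹
Layer 2: α = (0.63 + 0.088×18)×10⁻⁴ = 2.214×10⁻⁴ K⁻¹
Layer 3: α = (0.63 + 0.088×8.8)×10⁻⁴ = 1.4044×10⁻⁴ K⁻¹
Layer 4: α = (0.63 + 0.088×1.7)×10⁻⁴ = 0.7796×10⁻⁴ K⁻¹
2.478×10⁻⁴ × 1.6 × 170 = 0.0674016 m
170–1040 m: 2.214×10⁻⁴ × 0.91 × 870 = 0.17528238 m
1040–1790 m: 750 × 1.4044×10⁻⁴ × 0.64 = 0.0674112 m
Layer 4: 0.19 × 1500 × 0.7796×10⁻⁴ = 0.0222186 m
Δh = 0.0674016 + 0.17528238 + 0.0674112 + 0.0222186 = 0.33231378 m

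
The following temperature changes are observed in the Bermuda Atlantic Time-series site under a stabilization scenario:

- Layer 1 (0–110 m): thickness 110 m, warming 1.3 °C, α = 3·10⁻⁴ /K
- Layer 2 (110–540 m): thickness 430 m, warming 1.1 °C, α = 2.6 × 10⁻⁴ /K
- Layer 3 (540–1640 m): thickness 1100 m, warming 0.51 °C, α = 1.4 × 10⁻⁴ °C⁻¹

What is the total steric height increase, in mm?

240 mm of thermosteric rise

Layer 1: 1.3 × 3×10⁻⁴ × 110 = 0.04290 m
2.6×10⁻⁴ × 430 × 1.1 = 0.12298 m
1100 × 0.51 × 1.4×10⁻⁴ = 0.07854 m
Δh = 0.04290 + 0.12298 + 0.07854 = 0.24442 m ≈ 240 mm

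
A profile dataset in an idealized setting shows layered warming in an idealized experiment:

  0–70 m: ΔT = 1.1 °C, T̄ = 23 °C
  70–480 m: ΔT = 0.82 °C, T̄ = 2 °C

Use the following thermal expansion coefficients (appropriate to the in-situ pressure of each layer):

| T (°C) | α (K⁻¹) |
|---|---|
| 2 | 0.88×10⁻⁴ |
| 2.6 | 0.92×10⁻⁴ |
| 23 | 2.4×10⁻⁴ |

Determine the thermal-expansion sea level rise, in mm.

Layer 1 at 23 °C → α = 2.4×10⁻⁴ K⁻¹
Layer 2 at 2 °C → α = 0.88×10⁻⁴ K⁻¹
0–70 m: 2.4×10⁻⁴ × 70 × 1.1 = 0.01848 m
70–480 m: 0.88×10⁻⁴ × 0.82 × 410 = 0.0295856 m
Δh = 0.01848 + 0.0295856 = 0.0480656 m ≈ 48 mm

48 mm of thermosteric rise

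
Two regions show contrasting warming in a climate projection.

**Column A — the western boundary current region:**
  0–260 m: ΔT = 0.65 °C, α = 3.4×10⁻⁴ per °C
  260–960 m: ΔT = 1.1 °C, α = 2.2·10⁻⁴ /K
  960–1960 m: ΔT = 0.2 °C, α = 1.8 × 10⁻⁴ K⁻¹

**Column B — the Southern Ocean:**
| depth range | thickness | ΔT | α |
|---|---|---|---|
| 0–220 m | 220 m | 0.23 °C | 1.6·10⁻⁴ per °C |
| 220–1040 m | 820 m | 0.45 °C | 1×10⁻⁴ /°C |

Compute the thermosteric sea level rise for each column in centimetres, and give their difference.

A 0.65 × 260 × 3.4×10⁻⁴ = 0.05746 m
A Layer 2: 700 × 2.2×10⁻⁴ × 1.1 = 0.16940 m
A Layer 3: 0.2 × 1000 × 1.8×10⁻⁴ = 0.03600 m
A total: 0.26286 m
B 0.23 × 1.6×10⁻⁴ × 220 = 0.008096 m
B Layer 2: 0.45 × 1×10⁻⁴ × 820 = 0.03690 m
B total: 0.044996 m
Difference: 0.26286 − 0.044996 = 0.217864 m

Δh_A ≈ 26 cm, Δh_B ≈ 4.5 cm; difference ≈ 22 cm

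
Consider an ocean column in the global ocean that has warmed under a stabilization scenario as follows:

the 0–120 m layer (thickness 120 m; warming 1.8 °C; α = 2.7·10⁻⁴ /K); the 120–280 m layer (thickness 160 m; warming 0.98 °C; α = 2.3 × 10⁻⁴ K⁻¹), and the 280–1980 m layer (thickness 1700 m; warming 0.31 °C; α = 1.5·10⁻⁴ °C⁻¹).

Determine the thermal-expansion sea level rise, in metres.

0–120 m: 1.8 × 120 × 2.7×10⁻⁴ = 0.05832 m
Layer 2: 2.3×10⁻⁴ × 0.98 × 160 = 0.036064 m
280–1980 m: 0.31 × 1.5×10⁻⁴ × 1700 = 0.07905 m
Δh = 0.05832 + 0.036064 + 0.07905 = 0.173434 m

Δh ≈ 0.17 m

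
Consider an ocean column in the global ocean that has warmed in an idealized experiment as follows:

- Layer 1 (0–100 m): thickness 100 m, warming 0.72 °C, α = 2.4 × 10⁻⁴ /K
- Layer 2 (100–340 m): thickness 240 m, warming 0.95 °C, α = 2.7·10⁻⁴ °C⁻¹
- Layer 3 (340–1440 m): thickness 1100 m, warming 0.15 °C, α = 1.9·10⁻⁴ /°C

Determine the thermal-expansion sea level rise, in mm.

Layer 1: 100 × 0.72 × 2.4×10⁻⁴ = 0.01728 m
100–340 m: 2.7×10⁻⁴ × 240 × 0.95 = 0.06156 m
Layer 3: 0.15 × 1.9×10⁻⁴ × 1100 = 0.03135 m
Δh = 0.01728 + 0.06156 + 0.03135 = 0.11019 m

110 mm of thermosteric rise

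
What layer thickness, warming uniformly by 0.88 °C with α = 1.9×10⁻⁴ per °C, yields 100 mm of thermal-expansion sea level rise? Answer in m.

H ≈ 598 m

H = Δh/(αΔT) = 0.1 / (1.9×10⁻⁴ × 0.88) ≈ 598.1 m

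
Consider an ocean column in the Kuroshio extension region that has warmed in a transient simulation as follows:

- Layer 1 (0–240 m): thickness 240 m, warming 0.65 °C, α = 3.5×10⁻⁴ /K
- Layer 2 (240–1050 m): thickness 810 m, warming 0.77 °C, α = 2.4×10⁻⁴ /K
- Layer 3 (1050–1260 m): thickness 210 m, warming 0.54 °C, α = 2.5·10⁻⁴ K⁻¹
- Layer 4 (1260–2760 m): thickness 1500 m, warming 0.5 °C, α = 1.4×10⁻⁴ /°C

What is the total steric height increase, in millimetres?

3.5×10⁻⁴ × 0.65 × 240 = 0.05460 m
0.77 × 810 × 2.4×10⁻⁴ = 0.149688 m
1050–1260 m: 2.5×10⁻⁴ × 0.54 × 210 = 0.02835 m
1260–2760 m: 0.5 × 1500 × 1.4×10⁻⁴ = 0.10500 m
Δh = 0.05460 + 0.149688 + 0.02835 + 0.10500 = 0.337638 m

Δh = 338 mm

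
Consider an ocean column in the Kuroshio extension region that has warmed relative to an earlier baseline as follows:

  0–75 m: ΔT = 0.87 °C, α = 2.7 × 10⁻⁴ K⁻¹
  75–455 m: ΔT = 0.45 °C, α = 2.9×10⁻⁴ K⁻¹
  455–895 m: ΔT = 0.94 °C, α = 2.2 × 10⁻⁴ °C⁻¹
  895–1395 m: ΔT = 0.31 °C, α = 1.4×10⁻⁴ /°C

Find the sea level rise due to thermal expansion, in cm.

about 18.0 cm

Layer 1: 0.87 × 2.7×10⁻⁴ × 75 = 0.0176175 m
Layer 2: 2.9×10⁻⁴ × 380 × 0.45 = 0.04959 m
2.2×10⁻⁴ × 0.94 × 440 = 0.090992 m
895–1395 m: 1.4×10⁻⁴ × 500 × 0.31 = 0.02170 m
Δh = 0.0176175 + 0.04959 + 0.090992 + 0.02170 = 0.1798995 m ≈ 18.0 cm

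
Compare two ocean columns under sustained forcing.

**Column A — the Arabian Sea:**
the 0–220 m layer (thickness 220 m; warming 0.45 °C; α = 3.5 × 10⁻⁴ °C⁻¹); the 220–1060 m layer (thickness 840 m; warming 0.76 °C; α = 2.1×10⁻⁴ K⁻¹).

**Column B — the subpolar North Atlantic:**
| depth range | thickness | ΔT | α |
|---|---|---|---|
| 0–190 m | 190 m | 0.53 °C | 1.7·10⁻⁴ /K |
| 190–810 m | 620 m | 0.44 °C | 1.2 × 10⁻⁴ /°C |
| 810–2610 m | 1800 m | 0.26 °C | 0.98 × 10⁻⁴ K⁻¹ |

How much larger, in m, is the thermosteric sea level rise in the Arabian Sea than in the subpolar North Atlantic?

A Layer 1: 220 × 3.5×10⁻⁴ × 0.45 = 0.03465 m
A 0.76 × 2.1×10⁻⁴ × 840 = 0.134064 m
A total: 0.168714 m
B 0–190 m: 0.53 × 190 × 1.7×10⁻⁴ = 0.017119 m
B Layer 2: 0.44 × 1.2×10⁻⁴ × 620 = 0.032736 m
B 0.26 × 1800 × 0.98×10⁻⁴ = 0.045864 m
B total: 0.095719 m
Difference: 0.168714 − 0.095719 = 0.072995 m

Δh_A − Δh_B ≈ 0.0730 m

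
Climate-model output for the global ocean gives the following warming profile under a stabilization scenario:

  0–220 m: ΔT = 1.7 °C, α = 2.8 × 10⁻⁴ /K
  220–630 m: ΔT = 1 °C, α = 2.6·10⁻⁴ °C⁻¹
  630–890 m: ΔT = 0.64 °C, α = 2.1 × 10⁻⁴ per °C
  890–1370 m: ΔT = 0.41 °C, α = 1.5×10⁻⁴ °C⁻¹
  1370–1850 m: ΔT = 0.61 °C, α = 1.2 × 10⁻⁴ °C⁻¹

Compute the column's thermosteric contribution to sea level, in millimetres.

Δh = 311 mm

0–220 m: 220 × 2.8×10⁻⁴ × 1.7 = 0.10472 m
Layer 2: 410 × 1 × 2.6×10⁻⁴ = 0.10660 m
260 × 0.64 × 2.1×10⁻⁴ = 0.034944 m
890–1370 m: 1.5×10⁻⁴ × 0.41 × 480 = 0.02952 m
1370–1850 m: 0.61 × 1.2×10⁻⁴ × 480 = 0.035136 m
Δh = 0.10472 + 0.10660 + 0.034944 + 0.02952 + 0.035136 = 0.31092 m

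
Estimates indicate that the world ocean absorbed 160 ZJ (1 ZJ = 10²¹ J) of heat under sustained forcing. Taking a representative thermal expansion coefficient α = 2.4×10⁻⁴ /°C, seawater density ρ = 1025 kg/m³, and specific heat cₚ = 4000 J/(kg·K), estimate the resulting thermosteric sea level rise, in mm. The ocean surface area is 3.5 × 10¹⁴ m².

about 26.8 mm

Per unit area: Q = 160×10²¹ / (3.5×10¹⁴) ≈ 4.571×10⁸ J/m²
Δh = αQ/(ρcₚ) = 2.4×10⁻⁴ × 4.571×10⁸ / (1025 × 4000) ≈ 0.026757 m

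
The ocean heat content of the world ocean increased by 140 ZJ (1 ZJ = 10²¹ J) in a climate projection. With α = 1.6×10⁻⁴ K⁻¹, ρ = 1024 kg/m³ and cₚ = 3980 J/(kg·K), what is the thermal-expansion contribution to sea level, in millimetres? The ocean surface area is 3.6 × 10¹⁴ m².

Per unit area: Q = 140×10²¹ / (3.6×10¹⁴) ≈ 3.889×10⁸ J/m²
Δh = αQ/(ρcₚ) = 1.6×10⁻⁴ × 3.889×10⁸ / (1024 × 3980) ≈ 0.015268 m

Δh = 15.3 mm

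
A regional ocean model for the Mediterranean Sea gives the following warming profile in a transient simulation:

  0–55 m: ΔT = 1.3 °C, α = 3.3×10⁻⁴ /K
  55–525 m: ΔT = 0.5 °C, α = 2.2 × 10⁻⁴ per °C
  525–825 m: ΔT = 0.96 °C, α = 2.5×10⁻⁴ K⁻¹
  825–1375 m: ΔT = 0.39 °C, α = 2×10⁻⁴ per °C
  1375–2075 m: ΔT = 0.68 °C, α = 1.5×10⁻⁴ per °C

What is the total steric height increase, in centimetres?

1.3 × 3.3×10⁻⁴ × 55 = 0.023595 m
55–525 m: 2.2×10⁻⁴ × 470 × 0.5 = 0.05170 m
525–825 m: 0.96 × 300 × 2.5×10⁻⁴ = 0.07200 m
550 × 0.39 × 2×10⁻⁴ = 0.04290 m
700 × 1.5×10⁻⁴ × 0.68 = 0.07140 m
Δh = 0.023595 + 0.05170 + 0.07200 + 0.04290 + 0.07140 = 0.261595 m

Δh = 26 cm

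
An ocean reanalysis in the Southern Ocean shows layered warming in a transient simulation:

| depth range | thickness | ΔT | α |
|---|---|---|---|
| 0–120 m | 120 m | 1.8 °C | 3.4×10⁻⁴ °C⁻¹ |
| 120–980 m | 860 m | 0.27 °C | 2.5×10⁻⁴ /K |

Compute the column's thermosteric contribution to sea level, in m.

1.8 × 3.4×10⁻⁴ × 120 = 0.07344 m
Layer 2: 0.27 × 2.5×10⁻⁴ × 860 = 0.05805 m
Δh = 0.07344 + 0.05805 = 0.13149 m ≈ 0.131 m

Δh = 0.131 m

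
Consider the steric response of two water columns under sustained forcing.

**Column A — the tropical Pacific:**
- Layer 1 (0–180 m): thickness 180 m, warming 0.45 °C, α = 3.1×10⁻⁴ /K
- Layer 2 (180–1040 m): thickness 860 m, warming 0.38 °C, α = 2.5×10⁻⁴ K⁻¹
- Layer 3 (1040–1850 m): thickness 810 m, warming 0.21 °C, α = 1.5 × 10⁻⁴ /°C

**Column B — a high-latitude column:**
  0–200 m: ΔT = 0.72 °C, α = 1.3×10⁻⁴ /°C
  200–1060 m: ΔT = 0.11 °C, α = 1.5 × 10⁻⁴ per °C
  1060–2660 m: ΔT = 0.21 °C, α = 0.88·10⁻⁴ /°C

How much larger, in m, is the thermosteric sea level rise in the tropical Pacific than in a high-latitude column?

Δh_A − Δh_B ≈ 0.0698 m

A 0–180 m: 3.1×10⁻⁴ × 180 × 0.45 = 0.02511 m
A Layer 2: 2.5×10⁻⁴ × 860 × 0.38 = 0.08170 m
A 0.21 × 1.5×10⁻⁴ × 810 = 0.025515 m
A total: 0.132325 m
B 1.3×10⁻⁴ × 200 × 0.72 = 0.01872 m
B Layer 2: 1.5×10⁻⁴ × 860 × 0.11 = 0.01419 m
B 1060–2660 m: 1600 × 0.88×10⁻⁴ × 0.21 = 0.029568 m
B total: 0.062478 m
Difference: 0.132325 − 0.062478 = 0.069847 m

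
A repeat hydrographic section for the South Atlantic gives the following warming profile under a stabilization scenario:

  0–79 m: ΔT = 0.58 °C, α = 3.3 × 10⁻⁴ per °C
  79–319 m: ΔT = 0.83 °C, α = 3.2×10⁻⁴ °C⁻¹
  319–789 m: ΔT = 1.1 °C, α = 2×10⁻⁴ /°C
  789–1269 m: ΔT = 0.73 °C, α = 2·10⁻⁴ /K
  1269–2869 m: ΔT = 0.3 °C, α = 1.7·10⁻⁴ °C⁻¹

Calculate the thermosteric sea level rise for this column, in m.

0.334 m of thermosteric rise

Layer 1: 79 × 3.3×10⁻⁴ × 0.58 = 0.0151206 m
79–319 m: 240 × 3.2×10⁻⁴ × 0.83 = 0.063744 m
470 × 1.1 × 2×10⁻⁴ = 0.10340 m
789–1269 m: 480 × 2×10⁻⁴ × 0.73 = 0.07008 m
1269–2869 m: 1.7×10⁻⁴ × 1600 × 0.3 = 0.08160 m
Δh = 0.0151206 + 0.063744 + 0.10340 + 0.07008 + 0.08160 = 0.3339446 m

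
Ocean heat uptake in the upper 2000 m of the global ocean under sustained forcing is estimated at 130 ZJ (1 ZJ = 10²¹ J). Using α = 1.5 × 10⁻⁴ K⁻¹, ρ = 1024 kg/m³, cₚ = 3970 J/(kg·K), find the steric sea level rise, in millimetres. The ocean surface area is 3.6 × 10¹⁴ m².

13 mm

Per unit area: Q = 130×10²¹ / (3.6×10¹⁴) ≈ 3.611×10⁸ J/m²
Δh = αQ/(ρcₚ) = 1.5×10⁻⁴ × 3.611×10⁸ / (1024 × 3970) ≈ 0.013324 m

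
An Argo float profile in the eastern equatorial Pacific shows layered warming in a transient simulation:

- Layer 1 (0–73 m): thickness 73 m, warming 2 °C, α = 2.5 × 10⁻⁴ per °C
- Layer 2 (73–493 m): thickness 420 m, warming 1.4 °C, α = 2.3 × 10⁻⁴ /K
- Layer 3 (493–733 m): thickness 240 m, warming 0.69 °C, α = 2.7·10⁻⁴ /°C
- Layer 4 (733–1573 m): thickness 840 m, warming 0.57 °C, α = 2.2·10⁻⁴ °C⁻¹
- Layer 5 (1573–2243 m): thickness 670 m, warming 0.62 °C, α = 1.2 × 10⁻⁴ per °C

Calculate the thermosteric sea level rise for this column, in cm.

2 × 2.5×10⁻⁴ × 73 = 0.03650 m
73–493 m: 420 × 2.3×10⁻⁴ × 1.4 = 0.13524 m
Layer 3: 240 × 0.69 × 2.7×10⁻⁴ = 0.044712 m
Layer 4: 840 × 2.2×10⁻⁴ × 0.57 = 0.105336 m
0.62 × 1.2×10⁻⁴ × 670 = 0.049848 m
Δh = 0.03650 + 0.13524 + 0.044712 + 0.105336 + 0.049848 = 0.371636 m

37.2 cm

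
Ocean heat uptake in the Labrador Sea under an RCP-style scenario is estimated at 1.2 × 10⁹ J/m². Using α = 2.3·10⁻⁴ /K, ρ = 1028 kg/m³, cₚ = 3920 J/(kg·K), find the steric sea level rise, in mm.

about 68.5 mm

Δh = αQ/(ρcₚ) = 2.3×10⁻⁴ × 1.2×10⁹ / (1028 × 3920) ≈ 0.06849 m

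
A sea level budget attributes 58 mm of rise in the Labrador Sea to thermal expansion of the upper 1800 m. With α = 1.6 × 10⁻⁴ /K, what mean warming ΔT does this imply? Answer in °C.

ΔT = Δh/(αH) = 0.058 / (1.6×10⁻⁴ × 1800) ≈ 0.2014 °C

about 0.201 °C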